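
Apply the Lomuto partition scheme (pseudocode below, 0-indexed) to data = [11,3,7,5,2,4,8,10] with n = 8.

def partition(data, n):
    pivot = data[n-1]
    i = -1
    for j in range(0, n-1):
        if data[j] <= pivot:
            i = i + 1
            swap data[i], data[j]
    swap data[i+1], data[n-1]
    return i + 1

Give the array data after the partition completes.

pivot=10, i=-1
j=0: 11>10, skip
j=1: 3≤10, i=0, swap(0,1) ⇒ [3,11,7,5,2,4,8,10]
j=2: 7≤10, i=1, swap(1,2) ⇒ [3,7,11,5,2,4,8,10]
j=3: 5≤10, i=2, swap(2,3) ⇒ [3,7,5,11,2,4,8,10]
j=4: 2≤10, i=3, swap(3,4) ⇒ [3,7,5,2,11,4,8,10]
j=5: 4≤10, i=4, swap(4,5) ⇒ [3,7,5,2,4,11,8,10]
j=6: 8≤10, i=5, swap(5,6) ⇒ [3,7,5,2,4,8,11,10]
swap(6,7) ⇒ [3,7,5,2,4,8,10,11]; return 6

[3,7,5,2,4,8,10,11]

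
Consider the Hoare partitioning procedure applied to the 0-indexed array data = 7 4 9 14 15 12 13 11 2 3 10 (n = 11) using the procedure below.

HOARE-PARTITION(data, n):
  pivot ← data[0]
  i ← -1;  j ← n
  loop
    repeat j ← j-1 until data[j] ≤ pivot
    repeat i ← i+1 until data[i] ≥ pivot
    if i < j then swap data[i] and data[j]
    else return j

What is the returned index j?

pivot=7
j stops at 9 (3), i stops at 0 (7); swap ⇒ 3 4 9 14 15 12 13 11 2 7 10
j stops at 8 (2), i stops at 2 (9); swap ⇒ 3 4 2 14 15 12 13 11 9 7 10
j stops at 2, i stops at 3; i≥j ⇒ return 2. data=3 4 2 14 15 12 13 11 9 7 10

2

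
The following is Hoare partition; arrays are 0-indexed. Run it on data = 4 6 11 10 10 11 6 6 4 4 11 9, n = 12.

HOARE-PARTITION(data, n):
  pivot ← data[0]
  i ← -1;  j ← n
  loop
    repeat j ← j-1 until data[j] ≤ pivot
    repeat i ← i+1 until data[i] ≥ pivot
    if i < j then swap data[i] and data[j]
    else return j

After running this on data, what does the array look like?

4 4 11 10 10 11 6 6 6 4 11 9

pivot = data[0] = 4; i = -1, j = 12
j→9 (data[9]=4≤4), i→0 (data[0]=4≥4); i<j, swap → 4 6 11 10 10 11 6 6 4 4 11 9
j→8 (data[8]=4≤4), i→1 (data[1]=6≥4); i<j, swap → 4 4 11 10 10 11 6 6 6 4 11 9
j→1, i→2; i≥j, return j=1. data = 4 4 11 10 10 11 6 6 6 4 11 9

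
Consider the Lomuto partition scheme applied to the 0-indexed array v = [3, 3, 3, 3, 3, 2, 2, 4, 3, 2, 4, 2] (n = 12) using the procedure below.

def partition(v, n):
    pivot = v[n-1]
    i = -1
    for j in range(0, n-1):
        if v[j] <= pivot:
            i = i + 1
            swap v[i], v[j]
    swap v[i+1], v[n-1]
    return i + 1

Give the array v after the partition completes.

pivot = v[11] = 2; i = -1
j=0: v[0]=3 > 2 → no swap
j=1: v[1]=3 > 2 → no swap
j=2: v[2]=3 > 2 → no swap
j=3: v[3]=3 > 2 → no swap
j=4: v[4]=3 > 2 → no swap
j=5: v[5]=2 ≤ 2 → i=0, swap v[0],v[5] → [2, 3, 3, 3, 3, 3, 2, 4, 3, 2, 4, 2]
j=6: v[6]=2 ≤ 2 → i=1, swap v[1],v[6] → [2, 2, 3, 3, 3, 3, 3, 4, 3, 2, 4, 2]
j=7: v[7]=4 > 2 → no swap
j=8: v[8]=3 > 2 → no swap
j=9: v[9]=2 ≤ 2 → i=2, swap v[2],v[9] → [2, 2, 2, 3, 3, 3, 3, 4, 3, 3, 4, 2]
j=10: v[10]=4 > 2 → no swap
final swap v[3],v[11] → [2, 2, 2, 2, 3, 3, 3, 4, 3, 3, 4, 3]; return 3

[2, 2, 2, 2, 3, 3, 3, 4, 3, 3, 4, 3]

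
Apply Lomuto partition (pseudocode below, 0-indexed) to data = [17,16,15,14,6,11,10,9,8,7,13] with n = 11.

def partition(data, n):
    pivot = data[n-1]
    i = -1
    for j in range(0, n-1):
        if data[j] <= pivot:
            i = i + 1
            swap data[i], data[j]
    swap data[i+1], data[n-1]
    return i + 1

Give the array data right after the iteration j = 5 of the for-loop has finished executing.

pivot = data[10] = 13; i = -1
j=0: data[0]=17 > 13 → no swap
j=1: data[1]=16 > 13 → no swap
j=2: data[2]=15 > 13 → no swap
j=3: data[3]=14 > 13 → no swap
j=4: data[4]=6 ≤ 13 → i=0, swap data[0],data[4] → [6,16,15,14,17,11,10,9,8,7,13]
j=5: data[5]=11 ≤ 13 → i=1, swap data[1],data[5] → [6,11,15,14,17,16,10,9,8,7,13]
(after j=5) data = [6,11,15,14,17,16,10,9,8,7,13]

[6,11,15,14,17,16,10,9,8,7,13]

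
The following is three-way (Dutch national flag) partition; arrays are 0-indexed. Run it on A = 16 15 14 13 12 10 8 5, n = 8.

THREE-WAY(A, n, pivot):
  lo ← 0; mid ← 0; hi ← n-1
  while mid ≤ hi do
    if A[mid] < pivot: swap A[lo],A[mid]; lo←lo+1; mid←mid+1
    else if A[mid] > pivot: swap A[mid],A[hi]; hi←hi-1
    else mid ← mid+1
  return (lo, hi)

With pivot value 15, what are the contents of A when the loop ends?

lo=0 mid=0 hi=7
16>15: swap(0,7), hi=6 ⇒ 5 15 14 13 12 10 8 16
5<15: swap(0,0), lo=1 mid=1 ⇒ 5 15 14 13 12 10 8 16
15=15: mid=2
14<15: swap(1,2), lo=2 mid=3 ⇒ 5 14 15 13 12 10 8 16
13<15: swap(2,3), lo=3 mid=4 ⇒ 5 14 13 15 12 10 8 16
12<15: swap(3,4), lo=4 mid=5 ⇒ 5 14 13 12 15 10 8 16
10<15: swap(4,5), lo=5 mid=6 ⇒ 5 14 13 12 10 15 8 16
8<15: swap(5,6), lo=6 mid=7 ⇒ 5 14 13 12 10 8 15 16
done. lo=6 hi=6; A=5 14 13 12 10 8 15 16

5 14 13 12 10 8 15 16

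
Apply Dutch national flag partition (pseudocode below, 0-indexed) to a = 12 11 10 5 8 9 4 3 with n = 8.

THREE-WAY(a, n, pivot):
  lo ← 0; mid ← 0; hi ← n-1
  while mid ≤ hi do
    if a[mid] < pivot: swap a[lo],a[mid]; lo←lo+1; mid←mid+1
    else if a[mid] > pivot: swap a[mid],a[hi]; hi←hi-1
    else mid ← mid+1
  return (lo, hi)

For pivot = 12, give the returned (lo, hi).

lo=0 mid=0 hi=7
12=12: mid=1
11<12: swap(0,1), lo=1 mid=2 ⇒ 11 12 10 5 8 9 4 3
10<12: swap(1,2), lo=2 mid=3 ⇒ 11 10 12 5 8 9 4 3
5<12: swap(2,3), lo=3 mid=4 ⇒ 11 10 5 12 8 9 4 3
8<12: swap(3,4), lo=4 mid=5 ⇒ 11 10 5 8 12 9 4 3
9<12: swap(4,5), lo=5 mid=6 ⇒ 11 10 5 8 9 12 4 3
4<12: swap(5,6), lo=6 mid=7 ⇒ 11 10 5 8 9 4 12 3
3<12: swap(6,7), lo=7 mid=8 ⇒ 11 10 5 8 9 4 3 12
done. lo=7 hi=7; a=11 10 5 8 9 4 3 12

(7, 7)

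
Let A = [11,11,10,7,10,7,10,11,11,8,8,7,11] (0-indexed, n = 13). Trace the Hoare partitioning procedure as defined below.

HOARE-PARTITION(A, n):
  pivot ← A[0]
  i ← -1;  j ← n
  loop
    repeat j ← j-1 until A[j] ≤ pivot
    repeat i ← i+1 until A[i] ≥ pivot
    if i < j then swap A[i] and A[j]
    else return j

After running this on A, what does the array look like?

pivot = A[0] = 11; i = -1, j = 13
j→12 (A[12]=11≤11), i→0 (A[0]=11≥11); i<j, swap → [11,11,10,7,10,7,10,11,11,8,8,7,11]
j→11 (A[11]=7≤11), i→1 (A[1]=11≥11); i<j, swap → [11,7,10,7,10,7,10,11,11,8,8,11,11]
j→10 (A[10]=8≤11), i→7 (A[7]=11≥11); i<j, swap → [11,7,10,7,10,7,10,8,11,8,11,11,11]
j→9 (A[9]=8≤11), i→8 (A[8]=11≥11); i<j, swap → [11,7,10,7,10,7,10,8,8,11,11,11,11]
j→8, i→9; i≥j, return j=8. A = [11,7,10,7,10,7,10,8,8,11,11,11,11]

[11,7,10,7,10,7,10,8,8,11,11,11,11]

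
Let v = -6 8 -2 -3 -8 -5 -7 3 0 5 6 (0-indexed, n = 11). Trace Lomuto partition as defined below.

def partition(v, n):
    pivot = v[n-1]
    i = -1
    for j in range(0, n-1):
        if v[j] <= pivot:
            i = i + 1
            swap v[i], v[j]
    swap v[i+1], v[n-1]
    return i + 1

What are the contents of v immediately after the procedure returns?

-6 -2 -3 -8 -5 -7 3 0 5 6 8

pivot = v[10] = 6; i = -1
j=0: v[0]=-6 ≤ 6 → i=0, swap v[0],v[0] (no change) → -6 8 -2 -3 -8 -5 -7 3 0 5 6
j=1: v[1]=8 > 6 → no swap
j=2: v[2]=-2 ≤ 6 → i=1, swap v[1],v[2] → -6 -2 8 -3 -8 -5 -7 3 0 5 6
j=3: v[3]=-3 ≤ 6 → i=2, swap v[2],v[3] → -6 -2 -3 8 -8 -5 -7 3 0 5 6
j=4: v[4]=-8 ≤ 6 → i=3, swap v[3],v[4] → -6 -2 -3 -8 8 -5 -7 3 0 5 6
j=5: v[5]=-5 ≤ 6 → i=4, swap v[4],v[5] → -6 -2 -3 -8 -5 8 -7 3 0 5 6
j=6: v[6]=-7 ≤ 6 → i=5, swap v[5],v[6] → -6 -2 -3 -8 -5 -7 8 3 0 5 6
j=7: v[7]=3 ≤ 6 → i=6, swap v[6],v[7] → -6 -2 -3 -8 -5 -7 3 8 0 5 6
j=8: v[8]=0 ≤ 6 → i=7, swap v[7],v[8] → -6 -2 -3 -8 -5 -7 3 0 8 5 6
j=9: v[9]=5 ≤ 6 → i=8, swap v[8],v[9] → -6 -2 -3 -8 -5 -7 3 0 5 8 6
final swap v[9],v[10] → -6 -2 -3 -8 -5 -7 3 0 5 6 8; return 9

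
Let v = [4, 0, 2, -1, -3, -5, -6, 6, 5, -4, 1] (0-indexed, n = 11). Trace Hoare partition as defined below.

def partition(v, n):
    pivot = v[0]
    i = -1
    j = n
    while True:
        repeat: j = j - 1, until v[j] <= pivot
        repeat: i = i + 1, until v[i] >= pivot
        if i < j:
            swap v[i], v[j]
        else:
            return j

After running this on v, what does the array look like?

[1, 0, 2, -1, -3, -5, -6, -4, 5, 6, 4]

pivot = v[0] = 4; i = -1, j = 11
j→10 (v[10]=1≤4), i→0 (v[0]=4≥4); i<j, swap → [1, 0, 2, -1, -3, -5, -6, 6, 5, -4, 4]
j→9 (v[9]=-4≤4), i→7 (v[7]=6≥4); i<j, swap → [1, 0, 2, -1, -3, -5, -6, -4, 5, 6, 4]
j→7, i→8; i≥j, return j=7. v = [1, 0, 2, -1, -3, -5, -6, -4, 5, 6, 4]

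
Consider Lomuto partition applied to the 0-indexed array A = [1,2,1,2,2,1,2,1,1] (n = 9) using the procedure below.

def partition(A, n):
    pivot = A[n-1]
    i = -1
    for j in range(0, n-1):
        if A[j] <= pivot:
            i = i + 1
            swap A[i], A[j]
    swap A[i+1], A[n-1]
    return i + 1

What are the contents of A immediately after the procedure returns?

[1,1,1,1,1,2,2,2,2]

pivot=1, i=-1
j=0: 1≤1, i=0, swap(0,0) ⇒ [1,2,1,2,2,1,2,1,1]
j=1: 2>1, skip
j=2: 1≤1, i=1, swap(1,2) ⇒ [1,1,2,2,2,1,2,1,1]
j=3: 2>1, skip
j=4: 2>1, skip
j=5: 1≤1, i=2, swap(2,5) ⇒ [1,1,1,2,2,2,2,1,1]
j=6: 2>1, skip
j=7: 1≤1, i=3, swap(3,7) ⇒ [1,1,1,1,2,2,2,2,1]
swap(4,8) ⇒ [1,1,1,1,1,2,2,2,2]; return 4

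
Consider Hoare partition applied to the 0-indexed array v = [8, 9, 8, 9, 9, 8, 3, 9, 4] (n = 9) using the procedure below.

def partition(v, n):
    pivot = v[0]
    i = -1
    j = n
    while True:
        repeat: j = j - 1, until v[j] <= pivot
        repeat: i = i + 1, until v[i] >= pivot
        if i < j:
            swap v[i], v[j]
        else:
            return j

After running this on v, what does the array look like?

pivot = v[0] = 8; i = -1, j = 9
j→8 (v[8]=4≤8), i→0 (v[0]=8≥8); i<j, swap → [4, 9, 8, 9, 9, 8, 3, 9, 8]
j→6 (v[6]=3≤8), i→1 (v[1]=9≥8); i<j, swap → [4, 3, 8, 9, 9, 8, 9, 9, 8]
j→5 (v[5]=8≤8), i→2 (v[2]=8≥8); i<j, swap → [4, 3, 8, 9, 9, 8, 9, 9, 8]
j→2, i→3; i≥j, return j=2. v = [4, 3, 8, 9, 9, 8, 9, 9, 8]

[4, 3, 8, 9, 9, 8, 9, 9, 8]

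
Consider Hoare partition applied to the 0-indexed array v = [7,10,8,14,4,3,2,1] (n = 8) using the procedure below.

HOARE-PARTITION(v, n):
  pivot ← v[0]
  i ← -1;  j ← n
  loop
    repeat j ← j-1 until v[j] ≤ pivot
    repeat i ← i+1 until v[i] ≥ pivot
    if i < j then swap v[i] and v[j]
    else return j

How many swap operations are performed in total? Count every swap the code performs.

pivot=7
j stops at 7 (1), i stops at 0 (7); swap ⇒ [1,10,8,14,4,3,2,7]
j stops at 6 (2), i stops at 1 (10); swap ⇒ [1,2,8,14,4,3,10,7]
j stops at 5 (3), i stops at 2 (8); swap ⇒ [1,2,3,14,4,8,10,7]
j stops at 4 (4), i stops at 3 (14); swap ⇒ [1,2,3,4,14,8,10,7]
j stops at 3, i stops at 4; i≥j ⇒ return 3. v=[1,2,3,4,14,8,10,7]

4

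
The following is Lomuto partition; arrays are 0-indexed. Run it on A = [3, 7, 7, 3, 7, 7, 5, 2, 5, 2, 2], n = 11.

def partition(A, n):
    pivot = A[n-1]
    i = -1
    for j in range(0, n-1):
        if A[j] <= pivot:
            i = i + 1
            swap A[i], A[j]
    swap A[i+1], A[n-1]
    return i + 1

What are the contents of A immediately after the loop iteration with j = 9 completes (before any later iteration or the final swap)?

[2, 2, 7, 3, 7, 7, 5, 3, 5, 7, 2]

pivot = A[10] = 2; i = -1
j=0: A[0]=3 > 2 → no swap
j=1: A[1]=7 > 2 → no swap
j=2: A[2]=7 > 2 → no swap
j=3: A[3]=3 > 2 → no swap
j=4: A[4]=7 > 2 → no swap
j=5: A[5]=7 > 2 → no swap
j=6: A[6]=5 > 2 → no swap
j=7: A[7]=2 ≤ 2 → i=0, swap A[0],A[7] → [2, 7, 7, 3, 7, 7, 5, 3, 5, 2, 2]
j=8: A[8]=5 > 2 → no swap
j=9: A[9]=2 ≤ 2 → i=1, swap A[1],A[9] → [2, 2, 7, 3, 7, 7, 5, 3, 5, 7, 2]
(after j=9) A = [2, 2, 7, 3, 7, 7, 5, 3, 5, 7, 2]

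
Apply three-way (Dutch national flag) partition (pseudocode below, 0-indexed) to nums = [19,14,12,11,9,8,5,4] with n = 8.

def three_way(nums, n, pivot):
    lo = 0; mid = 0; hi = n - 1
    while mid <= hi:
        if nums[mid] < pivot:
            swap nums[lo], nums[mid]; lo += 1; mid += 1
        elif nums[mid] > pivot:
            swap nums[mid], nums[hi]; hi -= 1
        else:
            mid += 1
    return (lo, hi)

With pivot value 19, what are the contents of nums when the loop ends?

pivot = 19; lo=0, mid=0, hi=7
nums[mid]=19=19: mid=1
nums[mid]=14<19: swap nums[0],nums[1]; lo=1,mid=2 → [14,19,12,11,9,8,5,4]
nums[mid]=12<19: swap nums[1],nums[2]; lo=2,mid=3 → [14,12,19,11,9,8,5,4]
nums[mid]=11<19: swap nums[2],nums[3]; lo=3,mid=4 → [14,12,11,19,9,8,5,4]
nums[mid]=9<19: swap nums[3],nums[4]; lo=4,mid=5 → [14,12,11,9,19,8,5,4]
nums[mid]=8<19: swap nums[4],nums[5]; lo=5,mid=6 → [14,12,11,9,8,19,5,4]
nums[mid]=5<19: swap nums[5],nums[6]; lo=6,mid=7 → [14,12,11,9,8,5,19,4]
nums[mid]=4<19: swap nums[6],nums[7]; lo=7,mid=8 → [14,12,11,9,8,5,4,19]
end: lo=7, hi=7; nums = [14,12,11,9,8,5,4,19]

[14,12,11,9,8,5,4,19]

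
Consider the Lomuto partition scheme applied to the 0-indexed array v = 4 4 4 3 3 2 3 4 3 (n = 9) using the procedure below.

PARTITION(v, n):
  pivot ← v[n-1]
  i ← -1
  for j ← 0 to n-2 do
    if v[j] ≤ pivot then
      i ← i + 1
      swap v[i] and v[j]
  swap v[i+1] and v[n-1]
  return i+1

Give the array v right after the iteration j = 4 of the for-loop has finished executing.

3 3 4 4 4 2 3 4 3

pivot = v[8] = 3; i = -1
j=0: v[0]=4 > 3 → no swap
j=1: v[1]=4 > 3 → no swap
j=2: v[2]=4 > 3 → no swap
j=3: v[3]=3 ≤ 3 → i=0, swap v[0],v[3] → 3 4 4 4 3 2 3 4 3
j=4: v[4]=3 ≤ 3 → i=1, swap v[1],v[4] → 3 3 4 4 4 2 3 4 3
(after j=4) v = 3 3 4 4 4 2 3 4 3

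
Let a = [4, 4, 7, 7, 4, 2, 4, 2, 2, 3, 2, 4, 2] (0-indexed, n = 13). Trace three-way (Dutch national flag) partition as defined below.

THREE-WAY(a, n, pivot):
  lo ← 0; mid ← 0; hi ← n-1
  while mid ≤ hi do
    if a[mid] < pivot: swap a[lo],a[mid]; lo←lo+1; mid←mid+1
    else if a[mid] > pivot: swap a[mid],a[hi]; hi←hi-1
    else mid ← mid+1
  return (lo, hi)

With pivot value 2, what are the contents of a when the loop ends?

pivot = 2; lo=0, mid=0, hi=12
a[mid]=4>2: swap a[0],a[12]; hi=11 → [2, 4, 7, 7, 4, 2, 4, 2, 2, 3, 2, 4, 4]
a[mid]=2=2: mid=1
a[mid]=4>2: swap a[1],a[11]; hi=10 → [2, 4, 7, 7, 4, 2, 4, 2, 2, 3, 2, 4, 4]
a[mid]=4>2: swap a[1],a[10]; hi=9 → [2, 2, 7, 7, 4, 2, 4, 2, 2, 3, 4, 4, 4]
a[mid]=2=2: mid=2
a[mid]=7>2: swap a[2],a[9]; hi=8 → [2, 2, 3, 7, 4, 2, 4, 2, 2, 7, 4, 4, 4]
a[mid]=3>2: swap a[2],a[8]; hi=7 → [2, 2, 2, 7, 4, 2, 4, 2, 3, 7, 4, 4, 4]
a[mid]=2=2: mid=3
a[mid]=7>2: swap a[3],a[7]; hi=6 → [2, 2, 2, 2, 4, 2, 4, 7, 3, 7, 4, 4, 4]
a[mid]=2=2: mid=4
a[mid]=4>2: swap a[4],a[6]; hi=5 → [2, 2, 2, 2, 4, 2, 4, 7, 3, 7, 4, 4, 4]
a[mid]=4>2: swap a[4],a[5]; hi=4 → [2, 2, 2, 2, 2, 4, 4, 7, 3, 7, 4, 4, 4]
a[mid]=2=2: mid=5
end: lo=0, hi=4; a = [2, 2, 2, 2, 2, 4, 4, 7, 3, 7, 4, 4, 4]

[2, 2, 2, 2, 2, 4, 4, 7, 3, 7, 4, 4, 4]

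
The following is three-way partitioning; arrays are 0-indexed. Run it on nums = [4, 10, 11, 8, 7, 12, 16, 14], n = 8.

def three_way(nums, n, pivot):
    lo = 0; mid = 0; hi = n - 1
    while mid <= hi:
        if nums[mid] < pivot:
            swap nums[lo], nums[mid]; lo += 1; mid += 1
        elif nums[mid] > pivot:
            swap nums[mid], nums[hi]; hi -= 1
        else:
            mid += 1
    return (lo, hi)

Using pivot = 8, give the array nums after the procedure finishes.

pivot = 8; lo=0, mid=0, hi=7
nums[mid]=4<8: swap nums[0],nums[0]; lo=1,mid=1 → [4, 10, 11, 8, 7, 12, 16, 14]
nums[mid]=10>8: swap nums[1],nums[7]; hi=6 → [4, 14, 11, 8, 7, 12, 16, 10]
nums[mid]=14>8: swap nums[1],nums[6]; hi=5 → [4, 16, 11, 8, 7, 12, 14, 10]
nums[mid]=16>8: swap nums[1],nums[5]; hi=4 → [4, 12, 11, 8, 7, 16, 14, 10]
nums[mid]=12>8: swap nums[1],nums[4]; hi=3 → [4, 7, 11, 8, 12, 16, 14, 10]
nums[mid]=7<8: swap nums[1],nums[1]; lo=2,mid=2 → [4, 7, 11, 8, 12, 16, 14, 10]
nums[mid]=11>8: swap nums[2],nums[3]; hi=2 → [4, 7, 8, 11, 12, 16, 14, 10]
nums[mid]=8=8: mid=3
end: lo=2, hi=2; nums = [4, 7, 8, 11, 12, 16, 14, 10]

[4, 7, 8, 11, 12, 16, 14, 10]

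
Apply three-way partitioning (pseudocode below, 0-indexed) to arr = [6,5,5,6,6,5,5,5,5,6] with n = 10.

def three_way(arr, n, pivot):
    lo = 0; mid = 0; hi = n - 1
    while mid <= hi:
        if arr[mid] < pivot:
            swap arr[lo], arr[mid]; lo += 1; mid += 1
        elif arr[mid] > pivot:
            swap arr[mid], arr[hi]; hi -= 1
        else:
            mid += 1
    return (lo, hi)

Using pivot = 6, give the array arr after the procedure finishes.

pivot = 6; lo=0, mid=0, hi=9
arr[mid]=6=6: mid=1
arr[mid]=5<6: swap arr[0],arr[1]; lo=1,mid=2 → [5,6,5,6,6,5,5,5,5,6]
arr[mid]=5<6: swap arr[1],arr[2]; lo=2,mid=3 → [5,5,6,6,6,5,5,5,5,6]
arr[mid]=6=6: mid=4
arr[mid]=6=6: mid=5
arr[mid]=5<6: swap arr[2],arr[5]; lo=3,mid=6 → [5,5,5,6,6,6,5,5,5,6]
arr[mid]=5<6: swap arr[3],arr[6]; lo=4,mid=7 → [5,5,5,5,6,6,6,5,5,6]
arr[mid]=5<6: swap arr[4],arr[7]; lo=5,mid=8 → [5,5,5,5,5,6,6,6,5,6]
arr[mid]=5<6: swap arr[5],arr[8]; lo=6,mid=9 → [5,5,5,5,5,5,6,6,6,6]
arr[mid]=6=6: mid=10
end: lo=6, hi=9; arr = [5,5,5,5,5,5,6,6,6,6]

[5,5,5,5,5,5,6,6,6,6]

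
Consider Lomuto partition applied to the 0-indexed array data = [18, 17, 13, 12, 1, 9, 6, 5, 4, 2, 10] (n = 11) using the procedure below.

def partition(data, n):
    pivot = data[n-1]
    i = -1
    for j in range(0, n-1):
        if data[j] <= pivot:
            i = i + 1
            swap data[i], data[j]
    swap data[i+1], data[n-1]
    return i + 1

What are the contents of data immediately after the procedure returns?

[1, 9, 6, 5, 4, 2, 10, 12, 18, 17, 13]

pivot=10, i=-1
j=0: 18>10, skip
j=1: 17>10, skip
j=2: 13>10, skip
j=3: 12>10, skip
j=4: 1≤10, i=0, swap(0,4) ⇒ [1, 17, 13, 12, 18, 9, 6, 5, 4, 2, 10]
j=5: 9≤10, i=1, swap(1,5) ⇒ [1, 9, 13, 12, 18, 17, 6, 5, 4, 2, 10]
j=6: 6≤10, i=2, swap(2,6) ⇒ [1, 9, 6, 12, 18, 17, 13, 5, 4, 2, 10]
j=7: 5≤10, i=3, swap(3,7) ⇒ [1, 9, 6, 5, 18, 17, 13, 12, 4, 2, 10]
j=8: 4≤10, i=4, swap(4,8) ⇒ [1, 9, 6, 5, 4, 17, 13, 12, 18, 2, 10]
j=9: 2≤10, i=5, swap(5,9) ⇒ [1, 9, 6, 5, 4, 2, 13, 12, 18, 17, 10]
swap(6,10) ⇒ [1, 9, 6, 5, 4, 2, 10, 12, 18, 17, 13]; return 6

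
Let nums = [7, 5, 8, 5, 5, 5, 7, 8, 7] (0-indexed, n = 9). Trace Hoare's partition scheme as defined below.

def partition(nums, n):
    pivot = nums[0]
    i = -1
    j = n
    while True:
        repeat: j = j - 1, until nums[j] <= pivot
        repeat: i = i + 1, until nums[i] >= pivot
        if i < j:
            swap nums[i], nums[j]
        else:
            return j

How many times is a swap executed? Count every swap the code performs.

2

pivot = nums[0] = 7; i = -1, j = 9
j→8 (nums[8]=7≤7), i→0 (nums[0]=7≥7); i<j, swap → [7, 5, 8, 5, 5, 5, 7, 8, 7]
j→6 (nums[6]=7≤7), i→2 (nums[2]=8≥7); i<j, swap → [7, 5, 7, 5, 5, 5, 8, 8, 7]
j→5, i→6; i≥j, return j=5. nums = [7, 5, 7, 5, 5, 5, 8, 8, 7]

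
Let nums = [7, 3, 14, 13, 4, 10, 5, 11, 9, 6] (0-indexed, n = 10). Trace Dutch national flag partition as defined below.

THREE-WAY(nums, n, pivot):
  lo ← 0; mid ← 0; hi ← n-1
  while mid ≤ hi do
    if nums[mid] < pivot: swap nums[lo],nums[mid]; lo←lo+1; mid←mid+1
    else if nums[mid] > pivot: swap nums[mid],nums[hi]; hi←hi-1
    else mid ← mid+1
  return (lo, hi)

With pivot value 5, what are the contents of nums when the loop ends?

pivot = 5; lo=0, mid=0, hi=9
nums[mid]=7>5: swap nums[0],nums[9]; hi=8 → [6, 3, 14, 13, 4, 10, 5, 11, 9, 7]
nums[mid]=6>5: swap nums[0],nums[8]; hi=7 → [9, 3, 14, 13, 4, 10, 5, 11, 6, 7]
nums[mid]=9>5: swap nums[0],nums[7]; hi=6 → [11, 3, 14, 13, 4, 10, 5, 9, 6, 7]
nums[mid]=11>5: swap nums[0],nums[6]; hi=5 → [5, 3, 14, 13, 4, 10, 11, 9, 6, 7]
nums[mid]=5=5: mid=1
nums[mid]=3<5: swap nums[0],nums[1]; lo=1,mid=2 → [3, 5, 14, 13, 4, 10, 11, 9, 6, 7]
nums[mid]=14>5: swap nums[2],nums[5]; hi=4 → [3, 5, 10, 13, 4, 14, 11, 9, 6, 7]
nums[mid]=10>5: swap nums[2],nums[4]; hi=3 → [3, 5, 4, 13, 10, 14, 11, 9, 6, 7]
nums[mid]=4<5: swap nums[1],nums[2]; lo=2,mid=3 → [3, 4, 5, 13, 10, 14, 11, 9, 6, 7]
nums[mid]=13>5: swap nums[3],nums[3]; hi=2 → [3, 4, 5, 13, 10, 14, 11, 9, 6, 7]
end: lo=2, hi=2; nums = [3, 4, 5, 13, 10, 14, 11, 9, 6, 7]

[3, 4, 5, 13, 10, 14, 11, 9, 6, 7]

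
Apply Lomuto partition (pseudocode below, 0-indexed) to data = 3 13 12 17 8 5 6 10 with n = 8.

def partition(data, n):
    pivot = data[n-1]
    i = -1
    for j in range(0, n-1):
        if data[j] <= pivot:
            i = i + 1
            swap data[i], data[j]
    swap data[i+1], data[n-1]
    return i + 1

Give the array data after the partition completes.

pivot = data[7] = 10; i = -1
j=0: data[0]=3 ≤ 10 → i=0, swap data[0],data[0] (no change) → 3 13 12 17 8 5 6 10
j=1: data[1]=13 > 10 → no swap
j=2: data[2]=12 > 10 → no swap
j=3: data[3]=17 > 10 → no swap
j=4: data[4]=8 ≤ 10 → i=1, swap data[1],data[4] → 3 8 12 17 13 5 6 10
j=5: data[5]=5 ≤ 10 → i=2, swap data[2],data[5] → 3 8 5 17 13 12 6 10
j=6: data[6]=6 ≤ 10 → i=3, swap data[3],data[6] → 3 8 5 6 13 12 17 10
final swap data[4],data[7] → 3 8 5 6 10 12 17 13; return 4

3 8 5 6 10 12 17 13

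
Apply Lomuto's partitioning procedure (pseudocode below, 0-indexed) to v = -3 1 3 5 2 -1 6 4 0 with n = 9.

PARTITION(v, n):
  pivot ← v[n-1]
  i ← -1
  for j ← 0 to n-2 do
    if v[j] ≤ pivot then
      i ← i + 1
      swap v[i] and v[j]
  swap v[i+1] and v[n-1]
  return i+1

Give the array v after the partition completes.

pivot=0, i=-1
j=0: -3≤0, i=0, swap(0,0) ⇒ -3 1 3 5 2 -1 6 4 0
j=1: 1>0, skip
j=2: 3>0, skip
j=3: 5>0, skip
j=4: 2>0, skip
j=5: -1≤0, i=1, swap(1,5) ⇒ -3 -1 3 5 2 1 6 4 0
j=6: 6>0, skip
j=7: 4>0, skip
swap(2,8) ⇒ -3 -1 0 5 2 1 6 4 3; return 2

-3 -1 0 5 2 1 6 4 3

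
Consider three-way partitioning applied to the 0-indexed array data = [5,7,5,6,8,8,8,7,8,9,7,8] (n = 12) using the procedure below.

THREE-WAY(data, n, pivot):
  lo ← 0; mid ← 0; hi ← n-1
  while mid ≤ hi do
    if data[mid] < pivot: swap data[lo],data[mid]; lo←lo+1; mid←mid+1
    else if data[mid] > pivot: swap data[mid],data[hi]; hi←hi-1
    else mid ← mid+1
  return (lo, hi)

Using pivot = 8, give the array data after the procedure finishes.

pivot = 8; lo=0, mid=0, hi=11
data[mid]=5<8: swap data[0],data[0]; lo=1,mid=1 → [5,7,5,6,8,8,8,7,8,9,7,8]
data[mid]=7<8: swap data[1],data[1]; lo=2,mid=2 → [5,7,5,6,8,8,8,7,8,9,7,8]
data[mid]=5<8: swap data[2],data[2]; lo=3,mid=3 → [5,7,5,6,8,8,8,7,8,9,7,8]
data[mid]=6<8: swap data[3],data[3]; lo=4,mid=4 → [5,7,5,6,8,8,8,7,8,9,7,8]
data[mid]=8=8: mid=5
data[mid]=8=8: mid=6
data[mid]=8=8: mid=7
data[mid]=7<8: swap data[4],data[7]; lo=5,mid=8 → [5,7,5,6,7,8,8,8,8,9,7,8]
data[mid]=8=8: mid=9
data[mid]=9>8: swap data[9],data[11]; hi=10 → [5,7,5,6,7,8,8,8,8,8,7,9]
data[mid]=8=8: mid=10
data[mid]=7<8: swap data[5],data[10]; lo=6,mid=11 → [5,7,5,6,7,7,8,8,8,8,8,9]
end: lo=6, hi=10; data = [5,7,5,6,7,7,8,8,8,8,8,9]

[5,7,5,6,7,7,8,8,8,8,8,9]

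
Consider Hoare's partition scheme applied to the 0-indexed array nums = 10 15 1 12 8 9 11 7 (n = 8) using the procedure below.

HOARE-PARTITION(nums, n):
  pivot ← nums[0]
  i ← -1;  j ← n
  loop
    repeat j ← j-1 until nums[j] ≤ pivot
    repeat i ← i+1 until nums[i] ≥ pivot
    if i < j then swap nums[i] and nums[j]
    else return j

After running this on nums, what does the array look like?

7 9 1 8 12 15 11 10

pivot=10
j stops at 7 (7), i stops at 0 (10); swap ⇒ 7 15 1 12 8 9 11 10
j stops at 5 (9), i stops at 1 (15); swap ⇒ 7 9 1 12 8 15 11 10
j stops at 4 (8), i stops at 3 (12); swap ⇒ 7 9 1 8 12 15 11 10
j stops at 3, i stops at 4; i≥j ⇒ return 3. nums=7 9 1 8 12 15 11 10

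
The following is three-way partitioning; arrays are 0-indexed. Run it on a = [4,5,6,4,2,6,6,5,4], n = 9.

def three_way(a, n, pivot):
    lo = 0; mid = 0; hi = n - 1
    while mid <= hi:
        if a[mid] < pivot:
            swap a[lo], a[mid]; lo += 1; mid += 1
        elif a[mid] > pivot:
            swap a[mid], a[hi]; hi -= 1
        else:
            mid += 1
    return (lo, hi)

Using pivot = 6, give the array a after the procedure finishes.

pivot = 6; lo=0, mid=0, hi=8
a[mid]=4<6: swap a[0],a[0]; lo=1,mid=1 → [4,5,6,4,2,6,6,5,4]
a[mid]=5<6: swap a[1],a[1]; lo=2,mid=2 → [4,5,6,4,2,6,6,5,4]
a[mid]=6=6: mid=3
a[mid]=4<6: swap a[2],a[3]; lo=3,mid=4 → [4,5,4,6,2,6,6,5,4]
a[mid]=2<6: swap a[3],a[4]; lo=4,mid=5 → [4,5,4,2,6,6,6,5,4]
a[mid]=6=6: mid=6
a[mid]=6=6: mid=7
a[mid]=5<6: swap a[4],a[7]; lo=5,mid=8 → [4,5,4,2,5,6,6,6,4]
a[mid]=4<6: swap a[5],a[8]; lo=6,mid=9 → [4,5,4,2,5,4,6,6,6]
end: lo=6, hi=8; a = [4,5,4,2,5,4,6,6,6]

[4,5,4,2,5,4,6,6,6]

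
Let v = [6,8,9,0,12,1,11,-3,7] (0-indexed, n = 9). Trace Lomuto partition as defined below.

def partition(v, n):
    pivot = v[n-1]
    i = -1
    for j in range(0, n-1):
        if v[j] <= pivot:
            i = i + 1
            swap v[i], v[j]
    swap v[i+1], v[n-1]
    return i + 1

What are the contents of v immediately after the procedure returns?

pivot=7, i=-1
j=0: 6≤7, i=0, swap(0,0) ⇒ [6,8,9,0,12,1,11,-3,7]
j=1: 8>7, skip
j=2: 9>7, skip
j=3: 0≤7, i=1, swap(1,3) ⇒ [6,0,9,8,12,1,11,-3,7]
j=4: 12>7, skip
j=5: 1≤7, i=2, swap(2,5) ⇒ [6,0,1,8,12,9,11,-3,7]
j=6: 11>7, skip
j=7: -3≤7, i=3, swap(3,7) ⇒ [6,0,1,-3,12,9,11,8,7]
swap(4,8) ⇒ [6,0,1,-3,7,9,11,8,12]; return 4

[6,0,1,-3,7,9,11,8,12]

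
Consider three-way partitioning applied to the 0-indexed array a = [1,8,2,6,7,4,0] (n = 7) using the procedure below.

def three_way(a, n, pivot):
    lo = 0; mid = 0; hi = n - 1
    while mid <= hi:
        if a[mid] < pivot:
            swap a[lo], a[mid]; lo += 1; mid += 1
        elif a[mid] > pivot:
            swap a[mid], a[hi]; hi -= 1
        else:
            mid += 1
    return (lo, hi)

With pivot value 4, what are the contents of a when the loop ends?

lo=0 mid=0 hi=6
1<4: swap(0,0), lo=1 mid=1 ⇒ [1,8,2,6,7,4,0]
8>4: swap(1,6), hi=5 ⇒ [1,0,2,6,7,4,8]
0<4: swap(1,1), lo=2 mid=2 ⇒ [1,0,2,6,7,4,8]
2<4: swap(2,2), lo=3 mid=3 ⇒ [1,0,2,6,7,4,8]
6>4: swap(3,5), hi=4 ⇒ [1,0,2,4,7,6,8]
4=4: mid=4
7>4: swap(4,4), hi=3 ⇒ [1,0,2,4,7,6,8]
done. lo=3 hi=3; a=[1,0,2,4,7,6,8]

[1,0,2,4,7,6,8]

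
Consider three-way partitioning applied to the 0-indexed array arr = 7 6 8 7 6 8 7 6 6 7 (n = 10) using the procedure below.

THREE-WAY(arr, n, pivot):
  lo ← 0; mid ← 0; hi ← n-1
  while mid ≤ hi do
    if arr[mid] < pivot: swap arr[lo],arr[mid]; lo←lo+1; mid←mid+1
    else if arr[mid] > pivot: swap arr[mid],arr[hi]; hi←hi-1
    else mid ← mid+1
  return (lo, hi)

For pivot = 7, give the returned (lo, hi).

pivot = 7; lo=0, mid=0, hi=9
arr[mid]=7=7: mid=1
arr[mid]=6<7: swap arr[0],arr[1]; lo=1,mid=2 → 6 7 8 7 6 8 7 6 6 7
arr[mid]=8>7: swap arr[2],arr[9]; hi=8 → 6 7 7 7 6 8 7 6 6 8
arr[mid]=7=7: mid=3
arr[mid]=7=7: mid=4
arr[mid]=6<7: swap arr[1],arr[4]; lo=2,mid=5 → 6 6 7 7 7 8 7 6 6 8
arr[mid]=8>7: swap arr[5],arr[8]; hi=7 → 6 6 7 7 7 6 7 6 8 8
arr[mid]=6<7: swap arr[2],arr[5]; lo=3,mid=6 → 6 6 6 7 7 7 7 6 8 8
arr[mid]=7=7: mid=7
arr[mid]=6<7: swap arr[3],arr[7]; lo=4,mid=8 → 6 6 6 6 7 7 7 7 8 8
end: lo=4, hi=7; arr = 6 6 6 6 7 7 7 7 8 8

(4, 7)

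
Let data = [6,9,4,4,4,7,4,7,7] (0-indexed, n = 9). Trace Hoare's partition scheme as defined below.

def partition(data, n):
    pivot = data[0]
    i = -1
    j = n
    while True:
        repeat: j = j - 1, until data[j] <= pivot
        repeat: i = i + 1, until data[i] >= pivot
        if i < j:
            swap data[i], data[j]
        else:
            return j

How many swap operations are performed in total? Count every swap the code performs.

pivot = data[0] = 6; i = -1, j = 9
j→6 (data[6]=4≤6), i→0 (data[0]=6≥6); i<j, swap → [4,9,4,4,4,7,6,7,7]
j→4 (data[4]=4≤6), i→1 (data[1]=9≥6); i<j, swap → [4,4,4,4,9,7,6,7,7]
j→3, i→4; i≥j, return j=3. data = [4,4,4,4,9,7,6,7,7]

2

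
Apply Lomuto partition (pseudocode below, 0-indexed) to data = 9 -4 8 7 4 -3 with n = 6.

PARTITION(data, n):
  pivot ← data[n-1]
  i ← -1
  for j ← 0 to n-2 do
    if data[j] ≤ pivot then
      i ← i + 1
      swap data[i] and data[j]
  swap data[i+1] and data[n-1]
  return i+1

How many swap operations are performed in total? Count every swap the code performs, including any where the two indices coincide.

2

pivot=-3, i=-1
j=0: 9>-3, skip
j=1: -4≤-3, i=0, swap(0,1) ⇒ -4 9 8 7 4 -3
j=2: 8>-3, skip
j=3: 7>-3, skip
j=4: 4>-3, skip
swap(1,5) ⇒ -4 -3 8 7 4 9; return 1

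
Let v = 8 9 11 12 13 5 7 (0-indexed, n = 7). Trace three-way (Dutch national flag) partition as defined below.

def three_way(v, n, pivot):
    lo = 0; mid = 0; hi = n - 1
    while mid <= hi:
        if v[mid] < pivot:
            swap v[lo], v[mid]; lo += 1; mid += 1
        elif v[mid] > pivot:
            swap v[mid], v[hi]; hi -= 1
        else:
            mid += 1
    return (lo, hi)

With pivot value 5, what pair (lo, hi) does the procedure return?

lo=0 mid=0 hi=6
8>5: swap(0,6), hi=5 ⇒ 7 9 11 12 13 5 8
7>5: swap(0,5), hi=4 ⇒ 5 9 11 12 13 7 8
5=5: mid=1
9>5: swap(1,4), hi=3 ⇒ 5 13 11 12 9 7 8
13>5: swap(1,3), hi=2 ⇒ 5 12 11 13 9 7 8
12>5: swap(1,2), hi=1 ⇒ 5 11 12 13 9 7 8
11>5: swap(1,1), hi=0 ⇒ 5 11 12 13 9 7 8
done. lo=0 hi=0; v=5 11 12 13 9 7 8

(0, 0)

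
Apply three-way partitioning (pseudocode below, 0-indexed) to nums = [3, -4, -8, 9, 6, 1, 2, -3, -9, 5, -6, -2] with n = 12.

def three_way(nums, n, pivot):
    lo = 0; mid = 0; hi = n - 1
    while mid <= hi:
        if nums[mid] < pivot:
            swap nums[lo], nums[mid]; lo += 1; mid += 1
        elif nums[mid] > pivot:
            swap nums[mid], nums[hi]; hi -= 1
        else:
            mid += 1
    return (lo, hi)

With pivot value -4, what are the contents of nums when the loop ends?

[-6, -8, -9, -4, 1, 2, -3, 6, 5, 9, -2, 3]

lo=0 mid=0 hi=11
3>-4: swap(0,11), hi=10 ⇒ [-2, -4, -8, 9, 6, 1, 2, -3, -9, 5, -6, 3]
-2>-4: swap(0,10), hi=9 ⇒ [-6, -4, -8, 9, 6, 1, 2, -3, -9, 5, -2, 3]
-6<-4: swap(0,0), lo=1 mid=1 ⇒ [-6, -4, -8, 9, 6, 1, 2, -3, -9, 5, -2, 3]
-4=-4: mid=2
-8<-4: swap(1,2), lo=2 mid=3 ⇒ [-6, -8, -4, 9, 6, 1, 2, -3, -9, 5, -2, 3]
9>-4: swap(3,9), hi=8 ⇒ [-6, -8, -4, 5, 6, 1, 2, -3, -9, 9, -2, 3]
5>-4: swap(3,8), hi=7 ⇒ [-6, -8, -4, -9, 6, 1, 2, -3, 5, 9, -2, 3]
-9<-4: swap(2,3), lo=3 mid=4 ⇒ [-6, -8, -9, -4, 6, 1, 2, -3, 5, 9, -2, 3]
6>-4: swap(4,7), hi=6 ⇒ [-6, -8, -9, -4, -3, 1, 2, 6, 5, 9, -2, 3]
-3>-4: swap(4,6), hi=5 ⇒ [-6, -8, -9, -4, 2, 1, -3, 6, 5, 9, -2, 3]
2>-4: swap(4,5), hi=4 ⇒ [-6, -8, -9, -4, 1, 2, -3, 6, 5, 9, -2, 3]
1>-4: swap(4,4), hi=3 ⇒ [-6, -8, -9, -4, 1, 2, -3, 6, 5, 9, -2, 3]
done. lo=3 hi=3; nums=[-6, -8, -9, -4, 1, 2, -3, 6, 5, 9, -2, 3]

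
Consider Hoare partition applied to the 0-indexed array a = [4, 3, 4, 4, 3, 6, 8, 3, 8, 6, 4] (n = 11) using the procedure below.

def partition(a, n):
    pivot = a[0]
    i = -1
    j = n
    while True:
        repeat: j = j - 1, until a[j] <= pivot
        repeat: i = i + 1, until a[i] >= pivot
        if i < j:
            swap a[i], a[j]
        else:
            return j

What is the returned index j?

3

pivot = a[0] = 4; i = -1, j = 11
j→10 (a[10]=4≤4), i→0 (a[0]=4≥4); i<j, swap → [4, 3, 4, 4, 3, 6, 8, 3, 8, 6, 4]
j→7 (a[7]=3≤4), i→2 (a[2]=4≥4); i<j, swap → [4, 3, 3, 4, 3, 6, 8, 4, 8, 6, 4]
j→4 (a[4]=3≤4), i→3 (a[3]=4≥4); i<j, swap → [4, 3, 3, 3, 4, 6, 8, 4, 8, 6, 4]
j→3, i→4; i≥j, return j=3. a = [4, 3, 3, 3, 4, 6, 8, 4, 8, 6, 4]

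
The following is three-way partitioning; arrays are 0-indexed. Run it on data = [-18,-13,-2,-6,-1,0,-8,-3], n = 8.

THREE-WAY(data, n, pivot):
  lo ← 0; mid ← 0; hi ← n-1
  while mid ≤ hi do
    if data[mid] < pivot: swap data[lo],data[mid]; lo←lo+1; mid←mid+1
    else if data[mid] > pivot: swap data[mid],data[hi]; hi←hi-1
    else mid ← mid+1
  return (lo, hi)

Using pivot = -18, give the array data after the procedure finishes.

pivot = -18; lo=0, mid=0, hi=7
data[mid]=-18=-18: mid=1
data[mid]=-13>-18: swap data[1],data[7]; hi=6 → [-18,-3,-2,-6,-1,0,-8,-13]
data[mid]=-3>-18: swap data[1],data[6]; hi=5 → [-18,-8,-2,-6,-1,0,-3,-13]
data[mid]=-8>-18: swap data[1],data[5]; hi=4 → [-18,0,-2,-6,-1,-8,-3,-13]
data[mid]=0>-18: swap data[1],data[4]; hi=3 → [-18,-1,-2,-6,0,-8,-3,-13]
data[mid]=-1>-18: swap data[1],data[3]; hi=2 → [-18,-6,-2,-1,0,-8,-3,-13]
data[mid]=-6>-18: swap data[1],data[2]; hi=1 → [-18,-2,-6,-1,0,-8,-3,-13]
data[mid]=-2>-18: swap data[1],data[1]; hi=0 → [-18,-2,-6,-1,0,-8,-3,-13]
end: lo=0, hi=0; data = [-18,-2,-6,-1,0,-8,-3,-13]

[-18,-2,-6,-1,0,-8,-3,-13]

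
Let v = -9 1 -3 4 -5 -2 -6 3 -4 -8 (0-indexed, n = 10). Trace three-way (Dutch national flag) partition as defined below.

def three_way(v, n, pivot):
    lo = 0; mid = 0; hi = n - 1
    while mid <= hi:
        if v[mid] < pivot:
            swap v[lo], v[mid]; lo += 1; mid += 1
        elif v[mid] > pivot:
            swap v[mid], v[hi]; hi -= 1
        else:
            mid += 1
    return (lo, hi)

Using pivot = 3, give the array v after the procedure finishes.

lo=0 mid=0 hi=9
-9<3: swap(0,0), lo=1 mid=1 ⇒ -9 1 -3 4 -5 -2 -6 3 -4 -8
1<3: swap(1,1), lo=2 mid=2 ⇒ -9 1 -3 4 -5 -2 -6 3 -4 -8
-3<3: swap(2,2), lo=3 mid=3 ⇒ -9 1 -3 4 -5 -2 -6 3 -4 -8
4>3: swap(3,9), hi=8 ⇒ -9 1 -3 -8 -5 -2 -6 3 -4 4
-8<3: swap(3,3), lo=4 mid=4 ⇒ -9 1 -3 -8 -5 -2 -6 3 -4 4
-5<3: swap(4,4), lo=5 mid=5 ⇒ -9 1 -3 -8 -5 -2 -6 3 -4 4
-2<3: swap(5,5), lo=6 mid=6 ⇒ -9 1 -3 -8 -5 -2 -6 3 -4 4
-6<3: swap(6,6), lo=7 mid=7 ⇒ -9 1 -3 -8 -5 -2 -6 3 -4 4
3=3: mid=8
-4<3: swap(7,8), lo=8 mid=9 ⇒ -9 1 -3 -8 -5 -2 -6 -4 3 4
done. lo=8 hi=8; v=-9 1 -3 -8 -5 -2 -6 -4 3 4

-9 1 -3 -8 -5 -2 -6 -4 3 4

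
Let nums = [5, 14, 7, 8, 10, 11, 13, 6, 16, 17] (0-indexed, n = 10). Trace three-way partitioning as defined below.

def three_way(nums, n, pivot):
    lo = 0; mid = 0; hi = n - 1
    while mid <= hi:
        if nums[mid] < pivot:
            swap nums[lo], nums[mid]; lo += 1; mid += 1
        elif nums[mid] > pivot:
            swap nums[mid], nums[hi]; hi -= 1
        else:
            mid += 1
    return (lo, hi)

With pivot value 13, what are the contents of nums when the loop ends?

[5, 6, 7, 8, 10, 11, 13, 16, 17, 14]

pivot = 13; lo=0, mid=0, hi=9
nums[mid]=5<13: swap nums[0],nums[0]; lo=1,mid=1 → [5, 14, 7, 8, 10, 11, 13, 6, 16, 17]
nums[mid]=14>13: swap nums[1],nums[9]; hi=8 → [5, 17, 7, 8, 10, 11, 13, 6, 16, 14]
nums[mid]=17>13: swap nums[1],nums[8]; hi=7 → [5, 16, 7, 8, 10, 11, 13, 6, 17, 14]
nums[mid]=16>13: swap nums[1],nums[7]; hi=6 → [5, 6, 7, 8, 10, 11, 13, 16, 17, 14]
nums[mid]=6<13: swap nums[1],nums[1]; lo=2,mid=2 → [5, 6, 7, 8, 10, 11, 13, 16, 17, 14]
nums[mid]=7<13: swap nums[2],nums[2]; lo=3,mid=3 → [5, 6, 7, 8, 10, 11, 13, 16, 17, 14]
nums[mid]=8<13: swap nums[3],nums[3]; lo=4,mid=4 → [5, 6, 7, 8, 10, 11, 13, 16, 17, 14]
nums[mid]=10<13: swap nums[4],nums[4]; lo=5,mid=5 → [5, 6, 7, 8, 10, 11, 13, 16, 17, 14]
nums[mid]=11<13: swap nums[5],nums[5]; lo=6,mid=6 → [5, 6, 7, 8, 10, 11, 13, 16, 17, 14]
nums[mid]=13=13: mid=7
end: lo=6, hi=6; nums = [5, 6, 7, 8, 10, 11, 13, 16, 17, 14]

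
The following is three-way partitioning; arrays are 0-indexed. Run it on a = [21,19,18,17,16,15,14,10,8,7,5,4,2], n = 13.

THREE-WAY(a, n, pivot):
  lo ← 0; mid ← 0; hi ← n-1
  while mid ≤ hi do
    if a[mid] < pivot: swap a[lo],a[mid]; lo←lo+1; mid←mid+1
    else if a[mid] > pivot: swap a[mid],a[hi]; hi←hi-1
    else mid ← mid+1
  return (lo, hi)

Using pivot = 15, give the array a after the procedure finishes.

pivot = 15; lo=0, mid=0, hi=12
a[mid]=21>15: swap a[0],a[12]; hi=11 → [2,19,18,17,16,15,14,10,8,7,5,4,21]
a[mid]=2<15: swap a[0],a[0]; lo=1,mid=1 → [2,19,18,17,16,15,14,10,8,7,5,4,21]
a[mid]=19>15: swap a[1],a[11]; hi=10 → [2,4,18,17,16,15,14,10,8,7,5,19,21]
a[mid]=4<15: swap a[1],a[1]; lo=2,mid=2 → [2,4,18,17,16,15,14,10,8,7,5,19,21]
a[mid]=18>15: swap a[2],a[10]; hi=9 → [2,4,5,17,16,15,14,10,8,7,18,19,21]
a[mid]=5<15: swap a[2],a[2]; lo=3,mid=3 → [2,4,5,17,16,15,14,10,8,7,18,19,21]
a[mid]=17>15: swap a[3],a[9]; hi=8 → [2,4,5,7,16,15,14,10,8,17,18,19,21]
a[mid]=7<15: swap a[3],a[3]; lo=4,mid=4 → [2,4,5,7,16,15,14,10,8,17,18,19,21]
a[mid]=16>15: swap a[4],a[8]; hi=7 → [2,4,5,7,8,15,14,10,16,17,18,19,21]
a[mid]=8<15: swap a[4],a[4]; lo=5,mid=5 → [2,4,5,7,8,15,14,10,16,17,18,19,21]
a[mid]=15=15: mid=6
a[mid]=14<15: swap a[5],a[6]; lo=6,mid=7 → [2,4,5,7,8,14,15,10,16,17,18,19,21]
a[mid]=10<15: swap a[6],a[7]; lo=7,mid=8 → [2,4,5,7,8,14,10,15,16,17,18,19,21]
end: lo=7, hi=7; a = [2,4,5,7,8,14,10,15,16,17,18,19,21]

[2,4,5,7,8,14,10,15,16,17,18,19,21]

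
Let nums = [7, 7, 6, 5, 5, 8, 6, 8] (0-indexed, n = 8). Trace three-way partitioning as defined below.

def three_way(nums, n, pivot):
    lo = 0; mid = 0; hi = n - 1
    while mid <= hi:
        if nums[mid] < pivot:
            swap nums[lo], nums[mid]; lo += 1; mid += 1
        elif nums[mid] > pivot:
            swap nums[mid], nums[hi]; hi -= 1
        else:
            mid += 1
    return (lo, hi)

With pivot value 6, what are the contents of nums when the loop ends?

[5, 5, 6, 6, 8, 7, 8, 7]

pivot = 6; lo=0, mid=0, hi=7
nums[mid]=7>6: swap nums[0],nums[7]; hi=6 → [8, 7, 6, 5, 5, 8, 6, 7]
nums[mid]=8>6: swap nums[0],nums[6]; hi=5 → [6, 7, 6, 5, 5, 8, 8, 7]
nums[mid]=6=6: mid=1
nums[mid]=7>6: swap nums[1],nums[5]; hi=4 → [6, 8, 6, 5, 5, 7, 8, 7]
nums[mid]=8>6: swap nums[1],nums[4]; hi=3 → [6, 5, 6, 5, 8, 7, 8, 7]
nums[mid]=5<6: swap nums[0],nums[1]; lo=1,mid=2 → [5, 6, 6, 5, 8, 7, 8, 7]
nums[mid]=6=6: mid=3
nums[mid]=5<6: swap nums[1],nums[3]; lo=2,mid=4 → [5, 5, 6, 6, 8, 7, 8, 7]
end: lo=2, hi=3; nums = [5, 5, 6, 6, 8, 7, 8, 7]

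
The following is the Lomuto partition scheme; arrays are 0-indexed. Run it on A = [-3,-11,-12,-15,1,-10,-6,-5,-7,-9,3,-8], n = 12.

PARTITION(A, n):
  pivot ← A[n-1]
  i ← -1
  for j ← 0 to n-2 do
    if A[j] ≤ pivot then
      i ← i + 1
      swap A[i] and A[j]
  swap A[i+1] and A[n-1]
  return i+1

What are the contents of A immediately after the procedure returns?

[-11,-12,-15,-10,-9,-8,-6,-5,-7,1,3,-3]

pivot=-8, i=-1
j=0: -3>-8, skip
j=1: -11≤-8, i=0, swap(0,1) ⇒ [-11,-3,-12,-15,1,-10,-6,-5,-7,-9,3,-8]
j=2: -12≤-8, i=1, swap(1,2) ⇒ [-11,-12,-3,-15,1,-10,-6,-5,-7,-9,3,-8]
j=3: -15≤-8, i=2, swap(2,3) ⇒ [-11,-12,-15,-3,1,-10,-6,-5,-7,-9,3,-8]
j=4: 1>-8, skip
j=5: -10≤-8, i=3, swap(3,5) ⇒ [-11,-12,-15,-10,1,-3,-6,-5,-7,-9,3,-8]
j=6: -6>-8, skip
j=7: -5>-8, skip
j=8: -7>-8, skip
j=9: -9≤-8, i=4, swap(4,9) ⇒ [-11,-12,-15,-10,-9,-3,-6,-5,-7,1,3,-8]
j=10: 3>-8, skip
swap(5,11) ⇒ [-11,-12,-15,-10,-9,-8,-6,-5,-7,1,3,-3]; return 5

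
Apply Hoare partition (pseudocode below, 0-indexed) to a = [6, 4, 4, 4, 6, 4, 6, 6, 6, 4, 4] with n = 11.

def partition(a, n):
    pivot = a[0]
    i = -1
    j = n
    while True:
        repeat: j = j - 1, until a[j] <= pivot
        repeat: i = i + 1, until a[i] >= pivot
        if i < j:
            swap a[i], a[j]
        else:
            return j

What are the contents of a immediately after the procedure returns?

[4, 4, 4, 4, 4, 4, 6, 6, 6, 6, 6]

pivot = a[0] = 6; i = -1, j = 11
j→10 (a[10]=4≤6), i→0 (a[0]=6≥6); i<j, swap → [4, 4, 4, 4, 6, 4, 6, 6, 6, 4, 6]
j→9 (a[9]=4≤6), i→4 (a[4]=6≥6); i<j, swap → [4, 4, 4, 4, 4, 4, 6, 6, 6, 6, 6]
j→8 (a[8]=6≤6), i→6 (a[6]=6≥6); i<j, swap → [4, 4, 4, 4, 4, 4, 6, 6, 6, 6, 6]
j→7, i→7; i≥j, return j=7. a = [4, 4, 4, 4, 4, 4, 6, 6, 6, 6, 6]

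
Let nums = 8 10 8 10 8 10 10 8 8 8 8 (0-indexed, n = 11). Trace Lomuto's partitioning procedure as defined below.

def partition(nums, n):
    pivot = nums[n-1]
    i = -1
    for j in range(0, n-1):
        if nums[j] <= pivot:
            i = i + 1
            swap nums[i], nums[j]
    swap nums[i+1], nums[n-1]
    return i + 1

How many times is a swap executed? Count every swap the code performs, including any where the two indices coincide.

7

pivot=8, i=-1
j=0: 8≤8, i=0, swap(0,0) ⇒ 8 10 8 10 8 10 10 8 8 8 8
j=1: 10>8, skip
j=2: 8≤8, i=1, swap(1,2) ⇒ 8 8 10 10 8 10 10 8 8 8 8
j=3: 10>8, skip
j=4: 8≤8, i=2, swap(2,4) ⇒ 8 8 8 10 10 10 10 8 8 8 8
j=5: 10>8, skip
j=6: 10>8, skip
j=7: 8≤8, i=3, swap(3,7) ⇒ 8 8 8 8 10 10 10 10 8 8 8
j=8: 8≤8, i=4, swap(4,8) ⇒ 8 8 8 8 8 10 10 10 10 8 8
j=9: 8≤8, i=5, swap(5,9) ⇒ 8 8 8 8 8 8 10 10 10 10 8
swap(6,10) ⇒ 8 8 8 8 8 8 8 10 10 10 10; return 6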